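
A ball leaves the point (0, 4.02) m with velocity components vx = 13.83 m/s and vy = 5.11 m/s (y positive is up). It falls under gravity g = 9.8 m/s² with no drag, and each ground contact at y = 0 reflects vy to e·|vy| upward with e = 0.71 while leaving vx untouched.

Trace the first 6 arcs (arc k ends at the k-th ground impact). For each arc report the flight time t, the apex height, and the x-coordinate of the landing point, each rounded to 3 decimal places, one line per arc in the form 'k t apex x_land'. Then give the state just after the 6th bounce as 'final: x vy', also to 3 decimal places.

1 1.567 5.352 21.665
2 1.484 2.698 42.190
3 1.054 1.360 56.763
4 0.748 0.686 67.110
5 0.531 0.346 74.456
6 0.377 0.174 79.671
final: 79.671 1.312

Arc 1: start y=4.020, vy=5.110 → t=1.567, apex=5.352, x_land=21.665, impact vy=-10.242
  bounce: vy ← 0.71·10.242 = 7.272
Arc 2: start y=0.000, vy=7.272 → t=1.484, apex=2.698, x_land=42.190, impact vy=-7.272
  bounce: vy ← 0.71·7.272 = 5.163
Arc 3: start y=0.000, vy=5.163 → t=1.054, apex=1.360, x_land=56.763, impact vy=-5.163
  bounce: vy ← 0.71·5.163 = 3.666
Arc 4: start y=0.000, vy=3.666 → t=0.748, apex=0.686, x_land=67.110, impact vy=-3.666
  bounce: vy ← 0.71·3.666 = 2.603
Arc 5: start y=0.000, vy=2.603 → t=0.531, apex=0.346, x_land=74.456, impact vy=-2.603
  bounce: vy ← 0.71·2.603 = 1.848
Arc 6: start y=0.000, vy=1.848 → t=0.377, apex=0.174, x_land=79.671, impact vy=-1.848
  bounce: vy ← 0.71·1.848 = 1.312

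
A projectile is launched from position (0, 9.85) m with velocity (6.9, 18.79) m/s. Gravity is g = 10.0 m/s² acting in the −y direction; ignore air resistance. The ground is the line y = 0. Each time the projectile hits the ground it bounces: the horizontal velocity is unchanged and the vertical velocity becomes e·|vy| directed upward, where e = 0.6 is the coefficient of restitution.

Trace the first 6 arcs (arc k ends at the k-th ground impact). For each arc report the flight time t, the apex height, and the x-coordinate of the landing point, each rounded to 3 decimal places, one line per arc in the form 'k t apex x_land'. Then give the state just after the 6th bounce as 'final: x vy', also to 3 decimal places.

Arc 1: start y=9.850, vy=18.790 → t=4.224, apex=27.503, x_land=29.148, impact vy=-23.453
  bounce: vy ← 0.6·23.453 = 14.072
Arc 2: start y=0.000, vy=14.072 → t=2.814, apex=9.901, x_land=48.567, impact vy=-14.072
  bounce: vy ← 0.6·14.072 = 8.443
Arc 3: start y=0.000, vy=8.443 → t=1.689, apex=3.564, x_land=60.219, impact vy=-8.443
  bounce: vy ← 0.6·8.443 = 5.066
Arc 4: start y=0.000, vy=5.066 → t=1.013, apex=1.283, x_land=67.210, impact vy=-5.066
  bounce: vy ← 0.6·5.066 = 3.040
Arc 5: start y=0.000, vy=3.040 → t=0.608, apex=0.462, x_land=71.405, impact vy=-3.040
  bounce: vy ← 0.6·3.040 = 1.824
Arc 6: start y=0.000, vy=1.824 → t=0.365, apex=0.166, x_land=73.921, impact vy=-1.824
  bounce: vy ← 0.6·1.824 = 1.094

1 4.224 27.503 29.148
2 2.814 9.901 48.567
3 1.689 3.564 60.219
4 1.013 1.283 67.210
5 0.608 0.462 71.405
6 0.365 0.166 73.921
final: 73.921 1.094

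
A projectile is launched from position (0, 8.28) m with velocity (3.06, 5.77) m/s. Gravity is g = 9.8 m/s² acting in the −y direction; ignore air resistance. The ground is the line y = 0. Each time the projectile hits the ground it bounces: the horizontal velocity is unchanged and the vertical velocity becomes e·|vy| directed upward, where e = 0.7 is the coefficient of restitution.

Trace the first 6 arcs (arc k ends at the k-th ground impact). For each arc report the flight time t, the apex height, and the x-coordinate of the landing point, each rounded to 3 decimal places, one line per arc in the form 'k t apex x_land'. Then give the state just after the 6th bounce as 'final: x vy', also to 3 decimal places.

1 2.016 9.979 6.168
2 1.998 4.890 12.282
3 1.399 2.396 16.561
4 0.979 1.174 19.557
5 0.685 0.575 21.654
6 0.480 0.282 23.122
final: 23.122 1.645

Arc 1: start y=8.280, vy=5.770 → t=2.016, apex=9.979, x_land=6.168, impact vy=-13.985
  bounce: vy ← 0.7·13.985 = 9.790
Arc 2: start y=0.000, vy=9.790 → t=1.998, apex=4.890, x_land=12.282, impact vy=-9.790
  bounce: vy ← 0.7·9.790 = 6.853
Arc 3: start y=0.000, vy=6.853 → t=1.399, apex=2.396, x_land=16.561, impact vy=-6.853
  bounce: vy ← 0.7·6.853 = 4.797
Arc 4: start y=0.000, vy=4.797 → t=0.979, apex=1.174, x_land=19.557, impact vy=-4.797
  bounce: vy ← 0.7·4.797 = 3.358
Arc 5: start y=0.000, vy=3.358 → t=0.685, apex=0.575, x_land=21.654, impact vy=-3.358
  bounce: vy ← 0.7·3.358 = 2.350
Arc 6: start y=0.000, vy=2.350 → t=0.480, apex=0.282, x_land=23.122, impact vy=-2.350
  bounce: vy ← 0.7·2.350 = 1.645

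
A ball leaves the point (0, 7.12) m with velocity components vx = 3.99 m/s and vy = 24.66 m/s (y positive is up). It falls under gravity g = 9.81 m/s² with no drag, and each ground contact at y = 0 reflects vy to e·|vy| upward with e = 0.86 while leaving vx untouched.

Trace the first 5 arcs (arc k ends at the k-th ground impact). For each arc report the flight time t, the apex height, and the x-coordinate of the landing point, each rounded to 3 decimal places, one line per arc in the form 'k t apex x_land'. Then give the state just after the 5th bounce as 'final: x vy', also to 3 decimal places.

1 5.301 38.115 21.152
2 4.795 28.190 40.283
3 4.123 20.849 56.735
4 3.546 15.420 70.884
5 3.050 11.405 83.052
final: 83.052 12.864

Arc 1: start y=7.120, vy=24.660 → t=5.301, apex=38.115, x_land=21.152, impact vy=-27.346
  bounce: vy ← 0.86·27.346 = 23.518
Arc 2: start y=0.000, vy=23.518 → t=4.795, apex=28.190, x_land=40.283, impact vy=-23.518
  bounce: vy ← 0.86·23.518 = 20.225
Arc 3: start y=0.000, vy=20.225 → t=4.123, apex=20.849, x_land=56.735, impact vy=-20.225
  bounce: vy ← 0.86·20.225 = 17.394
Arc 4: start y=0.000, vy=17.394 → t=3.546, apex=15.420, x_land=70.884, impact vy=-17.394
  bounce: vy ← 0.86·17.394 = 14.959
Arc 5: start y=0.000, vy=14.959 → t=3.050, apex=11.405, x_land=83.052, impact vy=-14.959
  bounce: vy ← 0.86·14.959 = 12.864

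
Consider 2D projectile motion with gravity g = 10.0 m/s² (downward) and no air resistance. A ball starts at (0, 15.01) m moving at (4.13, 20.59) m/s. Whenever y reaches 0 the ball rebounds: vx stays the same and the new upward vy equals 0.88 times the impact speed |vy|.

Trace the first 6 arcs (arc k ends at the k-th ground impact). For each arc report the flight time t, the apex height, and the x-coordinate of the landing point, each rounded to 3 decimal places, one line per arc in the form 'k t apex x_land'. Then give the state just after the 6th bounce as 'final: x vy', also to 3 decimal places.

Arc 1: start y=15.010, vy=20.590 → t=4.750, apex=36.207, x_land=19.617, impact vy=-26.910
  bounce: vy ← 0.88·26.910 = 23.681
Arc 2: start y=0.000, vy=23.681 → t=4.736, apex=28.039, x_land=39.178, impact vy=-23.681
  bounce: vy ← 0.88·23.681 = 20.839
Arc 3: start y=0.000, vy=20.839 → t=4.168, apex=21.713, x_land=56.391, impact vy=-20.839
  bounce: vy ← 0.88·20.839 = 18.338
Arc 4: start y=0.000, vy=18.338 → t=3.668, apex=16.815, x_land=71.538, impact vy=-18.338
  bounce: vy ← 0.88·18.338 = 16.138
Arc 5: start y=0.000, vy=16.138 → t=3.228, apex=13.021, x_land=84.868, impact vy=-16.138
  bounce: vy ← 0.88·16.138 = 14.201
Arc 6: start y=0.000, vy=14.201 → t=2.840, apex=10.084, x_land=96.599, impact vy=-14.201
  bounce: vy ← 0.88·14.201 = 12.497

1 4.750 36.207 19.617
2 4.736 28.039 39.178
3 4.168 21.713 56.391
4 3.668 16.815 71.538
5 3.228 13.021 84.868
6 2.840 10.084 96.599
final: 96.599 12.497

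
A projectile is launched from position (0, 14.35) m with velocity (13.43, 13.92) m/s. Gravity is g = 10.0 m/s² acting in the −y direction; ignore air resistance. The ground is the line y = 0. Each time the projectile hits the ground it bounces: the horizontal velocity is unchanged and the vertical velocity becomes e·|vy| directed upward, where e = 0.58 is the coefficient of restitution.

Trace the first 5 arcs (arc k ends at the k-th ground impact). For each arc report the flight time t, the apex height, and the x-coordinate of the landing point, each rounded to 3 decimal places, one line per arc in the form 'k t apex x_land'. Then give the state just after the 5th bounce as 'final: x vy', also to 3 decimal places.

Arc 1: start y=14.350, vy=13.920 → t=3.585, apex=24.038, x_land=48.142, impact vy=-21.926
  bounce: vy ← 0.58·21.926 = 12.717
Arc 2: start y=0.000, vy=12.717 → t=2.543, apex=8.086, x_land=82.300, impact vy=-12.717
  bounce: vy ← 0.58·12.717 = 7.376
Arc 3: start y=0.000, vy=7.376 → t=1.475, apex=2.720, x_land=102.112, impact vy=-7.376
  bounce: vy ← 0.58·7.376 = 4.278
Arc 4: start y=0.000, vy=4.278 → t=0.856, apex=0.915, x_land=113.603, impact vy=-4.278
  bounce: vy ← 0.58·4.278 = 2.481
Arc 5: start y=0.000, vy=2.481 → t=0.496, apex=0.308, x_land=120.268, impact vy=-2.481
  bounce: vy ← 0.58·2.481 = 1.439

1 3.585 24.038 48.142
2 2.543 8.086 82.300
3 1.475 2.720 102.112
4 0.856 0.915 113.603
5 0.496 0.308 120.268
final: 120.268 1.439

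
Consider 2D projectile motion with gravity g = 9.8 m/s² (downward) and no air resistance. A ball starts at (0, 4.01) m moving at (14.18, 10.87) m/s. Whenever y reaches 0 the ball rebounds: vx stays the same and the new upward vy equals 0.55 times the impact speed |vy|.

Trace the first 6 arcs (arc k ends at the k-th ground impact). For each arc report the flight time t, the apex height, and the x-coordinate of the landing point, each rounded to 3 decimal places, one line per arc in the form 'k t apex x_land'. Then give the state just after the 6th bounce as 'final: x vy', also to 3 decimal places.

1 2.540 10.038 36.024
2 1.574 3.037 58.350
3 0.866 0.919 70.629
4 0.476 0.278 77.382
5 0.262 0.084 81.097
6 0.144 0.025 83.140
final: 83.140 0.388

Arc 1: start y=4.010, vy=10.870 → t=2.540, apex=10.038, x_land=36.024, impact vy=-14.027
  bounce: vy ← 0.55·14.027 = 7.715
Arc 2: start y=0.000, vy=7.715 → t=1.574, apex=3.037, x_land=58.350, impact vy=-7.715
  bounce: vy ← 0.55·7.715 = 4.243
Arc 3: start y=0.000, vy=4.243 → t=0.866, apex=0.919, x_land=70.629, impact vy=-4.243
  bounce: vy ← 0.55·4.243 = 2.334
Arc 4: start y=0.000, vy=2.334 → t=0.476, apex=0.278, x_land=77.382, impact vy=-2.334
  bounce: vy ← 0.55·2.334 = 1.284
Arc 5: start y=0.000, vy=1.284 → t=0.262, apex=0.084, x_land=81.097, impact vy=-1.284
  bounce: vy ← 0.55·1.284 = 0.706
Arc 6: start y=0.000, vy=0.706 → t=0.144, apex=0.025, x_land=83.140, impact vy=-0.706
  bounce: vy ← 0.55·0.706 = 0.388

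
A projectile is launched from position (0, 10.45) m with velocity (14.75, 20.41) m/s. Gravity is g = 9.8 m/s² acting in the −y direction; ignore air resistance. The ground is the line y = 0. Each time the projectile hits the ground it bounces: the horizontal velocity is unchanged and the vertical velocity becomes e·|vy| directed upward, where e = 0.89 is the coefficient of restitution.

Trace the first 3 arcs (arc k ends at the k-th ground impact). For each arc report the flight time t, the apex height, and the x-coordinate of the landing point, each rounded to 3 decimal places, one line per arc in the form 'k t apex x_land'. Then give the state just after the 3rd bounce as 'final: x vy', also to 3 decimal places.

Arc 1: start y=10.450, vy=20.410 → t=4.626, apex=31.703, x_land=68.238, impact vy=-24.928
  bounce: vy ← 0.89·24.928 = 22.186
Arc 2: start y=0.000, vy=22.186 → t=4.528, apex=25.112, x_land=135.021, impact vy=-22.186
  bounce: vy ← 0.89·22.186 = 19.745
Arc 3: start y=0.000, vy=19.745 → t=4.030, apex=19.891, x_land=194.458, impact vy=-19.745
  bounce: vy ← 0.89·19.745 = 17.573

1 4.626 31.703 68.238
2 4.528 25.112 135.021
3 4.030 19.891 194.458
final: 194.458 17.573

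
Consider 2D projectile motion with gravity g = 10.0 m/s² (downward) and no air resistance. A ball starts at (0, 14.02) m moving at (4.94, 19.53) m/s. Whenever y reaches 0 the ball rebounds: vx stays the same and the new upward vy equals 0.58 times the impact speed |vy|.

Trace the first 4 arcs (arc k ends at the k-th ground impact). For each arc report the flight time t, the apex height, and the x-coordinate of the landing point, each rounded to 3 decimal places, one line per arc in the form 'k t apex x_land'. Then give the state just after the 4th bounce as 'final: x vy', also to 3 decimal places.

1 4.526 33.091 22.356
2 2.984 11.132 37.098
3 1.731 3.745 45.649
4 1.004 1.260 50.608
final: 50.608 2.911

Arc 1: start y=14.020, vy=19.530 → t=4.526, apex=33.091, x_land=22.356, impact vy=-25.726
  bounce: vy ← 0.58·25.726 = 14.921
Arc 2: start y=0.000, vy=14.921 → t=2.984, apex=11.132, x_land=37.098, impact vy=-14.921
  bounce: vy ← 0.58·14.921 = 8.654
Arc 3: start y=0.000, vy=8.654 → t=1.731, apex=3.745, x_land=45.649, impact vy=-8.654
  bounce: vy ← 0.58·8.654 = 5.019
Arc 4: start y=0.000, vy=5.019 → t=1.004, apex=1.260, x_land=50.608, impact vy=-5.019
  bounce: vy ← 0.58·5.019 = 2.911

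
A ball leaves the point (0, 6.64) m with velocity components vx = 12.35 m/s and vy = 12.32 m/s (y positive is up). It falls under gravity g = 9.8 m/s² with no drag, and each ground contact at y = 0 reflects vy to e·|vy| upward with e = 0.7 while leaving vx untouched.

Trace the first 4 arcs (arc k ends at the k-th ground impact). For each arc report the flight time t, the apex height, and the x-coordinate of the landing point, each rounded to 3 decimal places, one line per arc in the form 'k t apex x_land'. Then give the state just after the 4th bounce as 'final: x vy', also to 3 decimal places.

1 2.970 14.384 36.685
2 2.399 7.048 66.309
3 1.679 3.454 87.045
4 1.175 1.692 101.561
final: 101.561 4.031

Arc 1: start y=6.640, vy=12.320 → t=2.970, apex=14.384, x_land=36.685, impact vy=-16.791
  bounce: vy ← 0.7·16.791 = 11.753
Arc 2: start y=0.000, vy=11.753 → t=2.399, apex=7.048, x_land=66.309, impact vy=-11.753
  bounce: vy ← 0.7·11.753 = 8.227
Arc 3: start y=0.000, vy=8.227 → t=1.679, apex=3.454, x_land=87.045, impact vy=-8.227
  bounce: vy ← 0.7·8.227 = 5.759
Arc 4: start y=0.000, vy=5.759 → t=1.175, apex=1.692, x_land=101.561, impact vy=-5.759
  bounce: vy ← 0.7·5.759 = 4.031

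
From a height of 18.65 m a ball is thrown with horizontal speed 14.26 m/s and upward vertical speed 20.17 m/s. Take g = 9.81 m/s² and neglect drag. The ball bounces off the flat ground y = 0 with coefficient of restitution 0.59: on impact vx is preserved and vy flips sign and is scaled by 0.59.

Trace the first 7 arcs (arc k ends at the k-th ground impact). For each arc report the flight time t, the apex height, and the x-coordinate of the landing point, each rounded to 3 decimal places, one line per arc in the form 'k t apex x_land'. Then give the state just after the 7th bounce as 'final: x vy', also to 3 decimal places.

Arc 1: start y=18.650, vy=20.170 → t=4.890, apex=39.385, x_land=69.728, impact vy=-27.798
  bounce: vy ← 0.59·27.798 = 16.401
Arc 2: start y=0.000, vy=16.401 → t=3.344, apex=13.710, x_land=117.409, impact vy=-16.401
  bounce: vy ← 0.59·16.401 = 9.677
Arc 3: start y=0.000, vy=9.677 → t=1.973, apex=4.772, x_land=145.541, impact vy=-9.677
  bounce: vy ← 0.59·9.677 = 5.709
Arc 4: start y=0.000, vy=5.709 → t=1.164, apex=1.661, x_land=162.139, impact vy=-5.709
  bounce: vy ← 0.59·5.709 = 3.368
Arc 5: start y=0.000, vy=3.368 → t=0.687, apex=0.578, x_land=171.932, impact vy=-3.368
  bounce: vy ← 0.59·3.368 = 1.987
Arc 6: start y=0.000, vy=1.987 → t=0.405, apex=0.201, x_land=177.710, impact vy=-1.987
  bounce: vy ← 0.59·1.987 = 1.173
Arc 7: start y=0.000, vy=1.173 → t=0.239, apex=0.070, x_land=181.118, impact vy=-1.173
  bounce: vy ← 0.59·1.173 = 0.692

1 4.890 39.385 69.728
2 3.344 13.710 117.409
3 1.973 4.772 145.541
4 1.164 1.661 162.139
5 0.687 0.578 171.932
6 0.405 0.201 177.710
7 0.239 0.070 181.118
final: 181.118 0.692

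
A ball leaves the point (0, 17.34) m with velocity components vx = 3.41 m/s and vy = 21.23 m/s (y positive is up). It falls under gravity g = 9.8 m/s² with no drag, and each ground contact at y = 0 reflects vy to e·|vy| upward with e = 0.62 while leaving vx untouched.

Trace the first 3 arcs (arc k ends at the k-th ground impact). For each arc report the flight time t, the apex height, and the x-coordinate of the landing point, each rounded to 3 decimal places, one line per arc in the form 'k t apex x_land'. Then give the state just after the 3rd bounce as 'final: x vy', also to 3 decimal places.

Arc 1: start y=17.340, vy=21.230 → t=5.035, apex=40.336, x_land=17.171, impact vy=-28.117
  bounce: vy ← 0.62·28.117 = 17.433
Arc 2: start y=0.000, vy=17.433 → t=3.558, apex=15.505, x_land=29.303, impact vy=-17.433
  bounce: vy ← 0.62·17.433 = 10.808
Arc 3: start y=0.000, vy=10.808 → t=2.206, apex=5.960, x_land=36.824, impact vy=-10.808
  bounce: vy ← 0.62·10.808 = 6.701

1 5.035 40.336 17.171
2 3.558 15.505 29.303
3 2.206 5.960 36.824
final: 36.824 6.701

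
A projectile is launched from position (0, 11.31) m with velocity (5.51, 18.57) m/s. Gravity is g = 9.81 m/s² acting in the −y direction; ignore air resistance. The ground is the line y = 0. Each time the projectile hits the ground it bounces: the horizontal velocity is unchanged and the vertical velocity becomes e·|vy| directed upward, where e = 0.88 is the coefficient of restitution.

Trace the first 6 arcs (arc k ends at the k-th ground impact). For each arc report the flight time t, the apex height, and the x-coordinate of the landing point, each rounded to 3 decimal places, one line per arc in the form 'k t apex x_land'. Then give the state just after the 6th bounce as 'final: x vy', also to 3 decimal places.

Arc 1: start y=11.310, vy=18.570 → t=4.320, apex=28.886, x_land=23.802, impact vy=-23.806
  bounce: vy ← 0.88·23.806 = 20.950
Arc 2: start y=0.000, vy=20.950 → t=4.271, apex=22.369, x_land=47.335, impact vy=-20.950
  bounce: vy ← 0.88·20.950 = 18.436
Arc 3: start y=0.000, vy=18.436 → t=3.759, apex=17.323, x_land=68.045, impact vy=-18.436
  bounce: vy ← 0.88·18.436 = 16.223
Arc 4: start y=0.000, vy=16.223 → t=3.308, apex=13.415, x_land=86.269, impact vy=-16.223
  bounce: vy ← 0.88·16.223 = 14.277
Arc 5: start y=0.000, vy=14.277 → t=2.911, apex=10.388, x_land=102.307, impact vy=-14.277
  bounce: vy ← 0.88·14.277 = 12.563
Arc 6: start y=0.000, vy=12.563 → t=2.561, apex=8.045, x_land=116.420, impact vy=-12.563
  bounce: vy ← 0.88·12.563 = 11.056

1 4.320 28.886 23.802
2 4.271 22.369 47.335
3 3.759 17.323 68.045
4 3.308 13.415 86.269
5 2.911 10.388 102.307
6 2.561 8.045 116.420
final: 116.420 11.056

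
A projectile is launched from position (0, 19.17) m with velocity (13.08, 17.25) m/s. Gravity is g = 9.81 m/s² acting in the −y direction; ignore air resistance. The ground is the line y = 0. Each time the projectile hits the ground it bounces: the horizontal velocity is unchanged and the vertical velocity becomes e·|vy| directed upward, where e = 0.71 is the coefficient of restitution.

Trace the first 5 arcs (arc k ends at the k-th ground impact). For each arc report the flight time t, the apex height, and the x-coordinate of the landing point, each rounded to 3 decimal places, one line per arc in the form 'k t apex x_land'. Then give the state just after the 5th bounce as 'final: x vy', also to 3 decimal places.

Arc 1: start y=19.170, vy=17.250 → t=4.404, apex=34.336, x_land=57.607, impact vy=-25.955
  bounce: vy ← 0.71·25.955 = 18.428
Arc 2: start y=0.000, vy=18.428 → t=3.757, apex=17.309, x_land=106.749, impact vy=-18.428
  bounce: vy ← 0.71·18.428 = 13.084
Arc 3: start y=0.000, vy=13.084 → t=2.667, apex=8.725, x_land=141.640, impact vy=-13.084
  bounce: vy ← 0.71·13.084 = 9.290
Arc 4: start y=0.000, vy=9.290 → t=1.894, apex=4.398, x_land=166.412, impact vy=-9.290
  bounce: vy ← 0.71·9.290 = 6.596
Arc 5: start y=0.000, vy=6.596 → t=1.345, apex=2.217, x_land=184.001, impact vy=-6.596
  bounce: vy ← 0.71·6.596 = 4.683

1 4.404 34.336 57.607
2 3.757 17.309 106.749
3 2.667 8.725 141.640
4 1.894 4.398 166.412
5 1.345 2.217 184.001
final: 184.001 4.683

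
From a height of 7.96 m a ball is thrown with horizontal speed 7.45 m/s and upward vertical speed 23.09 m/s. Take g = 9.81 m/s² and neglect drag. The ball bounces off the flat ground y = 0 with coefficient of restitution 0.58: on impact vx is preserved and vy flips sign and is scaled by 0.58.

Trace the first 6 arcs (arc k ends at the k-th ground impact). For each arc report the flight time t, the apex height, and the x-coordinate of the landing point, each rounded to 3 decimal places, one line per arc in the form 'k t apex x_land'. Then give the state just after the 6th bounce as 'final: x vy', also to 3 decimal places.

1 5.030 35.134 37.474
2 3.105 11.819 60.603
3 1.801 3.976 74.018
4 1.044 1.337 81.798
5 0.606 0.450 86.311
6 0.351 0.151 88.929
final: 88.929 0.999

Arc 1: start y=7.960, vy=23.090 → t=5.030, apex=35.134, x_land=37.474, impact vy=-26.255
  bounce: vy ← 0.58·26.255 = 15.228
Arc 2: start y=0.000, vy=15.228 → t=3.105, apex=11.819, x_land=60.603, impact vy=-15.228
  bounce: vy ← 0.58·15.228 = 8.832
Arc 3: start y=0.000, vy=8.832 → t=1.801, apex=3.976, x_land=74.018, impact vy=-8.832
  bounce: vy ← 0.58·8.832 = 5.123
Arc 4: start y=0.000, vy=5.123 → t=1.044, apex=1.337, x_land=81.798, impact vy=-5.123
  bounce: vy ← 0.58·5.123 = 2.971
Arc 5: start y=0.000, vy=2.971 → t=0.606, apex=0.450, x_land=86.311, impact vy=-2.971
  bounce: vy ← 0.58·2.971 = 1.723
Arc 6: start y=0.000, vy=1.723 → t=0.351, apex=0.151, x_land=88.929, impact vy=-1.723
  bounce: vy ← 0.58·1.723 = 0.999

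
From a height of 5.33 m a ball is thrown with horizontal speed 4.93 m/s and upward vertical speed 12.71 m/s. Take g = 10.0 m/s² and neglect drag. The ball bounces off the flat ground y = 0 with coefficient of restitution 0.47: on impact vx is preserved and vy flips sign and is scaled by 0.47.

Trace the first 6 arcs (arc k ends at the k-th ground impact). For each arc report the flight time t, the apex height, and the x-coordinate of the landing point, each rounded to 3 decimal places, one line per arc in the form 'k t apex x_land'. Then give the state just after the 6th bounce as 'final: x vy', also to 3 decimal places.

1 2.909 13.407 14.339
2 1.539 2.962 21.928
3 0.723 0.654 25.494
4 0.340 0.145 27.170
5 0.160 0.032 27.958
6 0.075 0.007 28.329
final: 28.329 0.177

Arc 1: start y=5.330, vy=12.710 → t=2.909, apex=13.407, x_land=14.339, impact vy=-16.375
  bounce: vy ← 0.47·16.375 = 7.696
Arc 2: start y=0.000, vy=7.696 → t=1.539, apex=2.962, x_land=21.928, impact vy=-7.696
  bounce: vy ← 0.47·7.696 = 3.617
Arc 3: start y=0.000, vy=3.617 → t=0.723, apex=0.654, x_land=25.494, impact vy=-3.617
  bounce: vy ← 0.47·3.617 = 1.700
Arc 4: start y=0.000, vy=1.700 → t=0.340, apex=0.145, x_land=27.170, impact vy=-1.700
  bounce: vy ← 0.47·1.700 = 0.799
Arc 5: start y=0.000, vy=0.799 → t=0.160, apex=0.032, x_land=27.958, impact vy=-0.799
  bounce: vy ← 0.47·0.799 = 0.376
Arc 6: start y=0.000, vy=0.376 → t=0.075, apex=0.007, x_land=28.329, impact vy=-0.376
  bounce: vy ← 0.47·0.376 = 0.177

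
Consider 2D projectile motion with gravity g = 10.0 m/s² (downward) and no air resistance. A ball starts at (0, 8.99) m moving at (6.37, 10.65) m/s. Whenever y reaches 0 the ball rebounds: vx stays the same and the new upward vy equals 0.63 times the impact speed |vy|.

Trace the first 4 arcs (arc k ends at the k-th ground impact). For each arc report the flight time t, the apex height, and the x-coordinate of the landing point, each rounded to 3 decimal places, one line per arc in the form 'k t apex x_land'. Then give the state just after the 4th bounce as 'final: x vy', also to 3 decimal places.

Arc 1: start y=8.990, vy=10.650 → t=2.777, apex=14.661, x_land=17.692, impact vy=-17.124
  bounce: vy ← 0.63·17.124 = 10.788
Arc 2: start y=0.000, vy=10.788 → t=2.158, apex=5.819, x_land=31.436, impact vy=-10.788
  bounce: vy ← 0.63·10.788 = 6.796
Arc 3: start y=0.000, vy=6.796 → t=1.359, apex=2.310, x_land=40.094, impact vy=-6.796
  bounce: vy ← 0.63·6.796 = 4.282
Arc 4: start y=0.000, vy=4.282 → t=0.856, apex=0.917, x_land=45.549, impact vy=-4.282
  bounce: vy ← 0.63·4.282 = 2.697

1 2.777 14.661 17.692
2 2.158 5.819 31.436
3 1.359 2.310 40.094
4 0.856 0.917 45.549
final: 45.549 2.697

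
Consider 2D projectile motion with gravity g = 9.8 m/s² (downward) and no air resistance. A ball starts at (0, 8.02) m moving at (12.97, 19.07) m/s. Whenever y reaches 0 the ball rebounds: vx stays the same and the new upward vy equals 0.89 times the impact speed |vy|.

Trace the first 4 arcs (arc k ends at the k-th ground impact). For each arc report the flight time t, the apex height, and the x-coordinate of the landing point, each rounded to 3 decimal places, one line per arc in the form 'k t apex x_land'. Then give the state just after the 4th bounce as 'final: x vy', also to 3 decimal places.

1 4.275 26.574 55.443
2 4.145 21.050 109.207
3 3.689 16.673 157.057
4 3.283 13.207 199.644
final: 199.644 14.319

Arc 1: start y=8.020, vy=19.070 → t=4.275, apex=26.574, x_land=55.443, impact vy=-22.822
  bounce: vy ← 0.89·22.822 = 20.312
Arc 2: start y=0.000, vy=20.312 → t=4.145, apex=21.050, x_land=109.207, impact vy=-20.312
  bounce: vy ← 0.89·20.312 = 18.078
Arc 3: start y=0.000, vy=18.078 → t=3.689, apex=16.673, x_land=157.057, impact vy=-18.078
  bounce: vy ← 0.89·18.078 = 16.089
Arc 4: start y=0.000, vy=16.089 → t=3.283, apex=13.207, x_land=199.644, impact vy=-16.089
  bounce: vy ← 0.89·16.089 = 14.319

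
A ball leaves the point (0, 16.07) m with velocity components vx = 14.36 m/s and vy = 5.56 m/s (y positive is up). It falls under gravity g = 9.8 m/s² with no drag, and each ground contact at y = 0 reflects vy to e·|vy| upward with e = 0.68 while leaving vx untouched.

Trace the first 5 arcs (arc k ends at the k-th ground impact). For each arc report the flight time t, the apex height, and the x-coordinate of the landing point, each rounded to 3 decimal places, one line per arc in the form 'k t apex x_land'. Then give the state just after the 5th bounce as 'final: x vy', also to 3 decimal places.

1 2.465 17.647 35.399
2 2.581 8.160 72.461
3 1.755 3.773 97.664
4 1.193 1.745 114.801
5 0.812 0.807 126.455
final: 126.455 2.704

Arc 1: start y=16.070, vy=5.560 → t=2.465, apex=17.647, x_land=35.399, impact vy=-18.598
  bounce: vy ← 0.68·18.598 = 12.647
Arc 2: start y=0.000, vy=12.647 → t=2.581, apex=8.160, x_land=72.461, impact vy=-12.647
  bounce: vy ← 0.68·12.647 = 8.600
Arc 3: start y=0.000, vy=8.600 → t=1.755, apex=3.773, x_land=97.664, impact vy=-8.600
  bounce: vy ← 0.68·8.600 = 5.848
Arc 4: start y=0.000, vy=5.848 → t=1.193, apex=1.745, x_land=114.801, impact vy=-5.848
  bounce: vy ← 0.68·5.848 = 3.977
Arc 5: start y=0.000, vy=3.977 → t=0.812, apex=0.807, x_land=126.455, impact vy=-3.977
  bounce: vy ← 0.68·3.977 = 2.704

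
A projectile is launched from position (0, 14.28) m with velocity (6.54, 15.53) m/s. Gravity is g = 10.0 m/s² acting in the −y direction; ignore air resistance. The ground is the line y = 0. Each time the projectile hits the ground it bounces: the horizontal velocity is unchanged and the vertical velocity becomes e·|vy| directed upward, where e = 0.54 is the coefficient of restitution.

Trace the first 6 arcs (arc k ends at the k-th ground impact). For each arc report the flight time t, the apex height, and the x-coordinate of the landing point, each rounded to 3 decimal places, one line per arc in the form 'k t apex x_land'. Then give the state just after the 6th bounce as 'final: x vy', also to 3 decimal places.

1 3.848 26.339 25.167
2 2.479 7.680 41.378
3 1.339 2.240 50.132
4 0.723 0.653 54.860
5 0.390 0.190 57.412
6 0.211 0.056 58.791
final: 58.791 0.569

Arc 1: start y=14.280, vy=15.530 → t=3.848, apex=26.339, x_land=25.167, impact vy=-22.952
  bounce: vy ← 0.54·22.952 = 12.394
Arc 2: start y=0.000, vy=12.394 → t=2.479, apex=7.680, x_land=41.378, impact vy=-12.394
  bounce: vy ← 0.54·12.394 = 6.693
Arc 3: start y=0.000, vy=6.693 → t=1.339, apex=2.240, x_land=50.132, impact vy=-6.693
  bounce: vy ← 0.54·6.693 = 3.614
Arc 4: start y=0.000, vy=3.614 → t=0.723, apex=0.653, x_land=54.860, impact vy=-3.614
  bounce: vy ← 0.54·3.614 = 1.952
Arc 5: start y=0.000, vy=1.952 → t=0.390, apex=0.190, x_land=57.412, impact vy=-1.952
  bounce: vy ← 0.54·1.952 = 1.054
Arc 6: start y=0.000, vy=1.054 → t=0.211, apex=0.056, x_land=58.791, impact vy=-1.054
  bounce: vy ← 0.54·1.054 = 0.569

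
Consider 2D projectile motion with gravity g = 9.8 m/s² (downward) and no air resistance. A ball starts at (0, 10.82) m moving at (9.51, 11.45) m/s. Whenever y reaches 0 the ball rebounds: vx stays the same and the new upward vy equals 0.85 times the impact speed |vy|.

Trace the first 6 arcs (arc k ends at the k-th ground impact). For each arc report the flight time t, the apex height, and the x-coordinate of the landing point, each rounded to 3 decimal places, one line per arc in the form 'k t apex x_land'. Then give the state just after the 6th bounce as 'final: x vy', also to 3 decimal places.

1 3.059 17.509 29.088
2 3.214 12.650 59.648
3 2.731 9.140 85.625
4 2.322 6.603 107.705
5 1.973 4.771 126.473
6 1.677 3.447 142.426
final: 142.426 6.987

Arc 1: start y=10.820, vy=11.450 → t=3.059, apex=17.509, x_land=29.088, impact vy=-18.525
  bounce: vy ← 0.85·18.525 = 15.746
Arc 2: start y=0.000, vy=15.746 → t=3.214, apex=12.650, x_land=59.648, impact vy=-15.746
  bounce: vy ← 0.85·15.746 = 13.384
Arc 3: start y=0.000, vy=13.384 → t=2.731, apex=9.140, x_land=85.625, impact vy=-13.384
  bounce: vy ← 0.85·13.384 = 11.377
Arc 4: start y=0.000, vy=11.377 → t=2.322, apex=6.603, x_land=107.705, impact vy=-11.377
  bounce: vy ← 0.85·11.377 = 9.670
Arc 5: start y=0.000, vy=9.670 → t=1.973, apex=4.771, x_land=126.473, impact vy=-9.670
  bounce: vy ← 0.85·9.670 = 8.220
Arc 6: start y=0.000, vy=8.220 → t=1.677, apex=3.447, x_land=142.426, impact vy=-8.220
  bounce: vy ← 0.85·8.220 = 6.987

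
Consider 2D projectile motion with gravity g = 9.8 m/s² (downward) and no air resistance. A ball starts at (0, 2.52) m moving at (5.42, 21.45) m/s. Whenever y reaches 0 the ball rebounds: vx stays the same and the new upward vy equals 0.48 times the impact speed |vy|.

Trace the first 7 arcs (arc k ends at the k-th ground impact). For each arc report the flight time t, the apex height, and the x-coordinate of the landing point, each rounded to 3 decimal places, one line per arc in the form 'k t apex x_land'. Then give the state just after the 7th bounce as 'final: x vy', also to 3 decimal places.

Arc 1: start y=2.520, vy=21.450 → t=4.492, apex=25.995, x_land=24.347, impact vy=-22.572
  bounce: vy ← 0.48·22.572 = 10.835
Arc 2: start y=0.000, vy=10.835 → t=2.211, apex=5.989, x_land=36.331, impact vy=-10.835
  bounce: vy ← 0.48·10.835 = 5.201
Arc 3: start y=0.000, vy=5.201 → t=1.061, apex=1.380, x_land=42.084, impact vy=-5.201
  bounce: vy ← 0.48·5.201 = 2.496
Arc 4: start y=0.000, vy=2.496 → t=0.509, apex=0.318, x_land=44.845, impact vy=-2.496
  bounce: vy ← 0.48·2.496 = 1.198
Arc 5: start y=0.000, vy=1.198 → t=0.245, apex=0.073, x_land=46.170, impact vy=-1.198
  bounce: vy ← 0.48·1.198 = 0.575
Arc 6: start y=0.000, vy=0.575 → t=0.117, apex=0.017, x_land=46.806, impact vy=-0.575
  bounce: vy ← 0.48·0.575 = 0.276
Arc 7: start y=0.000, vy=0.276 → t=0.056, apex=0.004, x_land=47.112, impact vy=-0.276
  bounce: vy ← 0.48·0.276 = 0.133

1 4.492 25.995 24.347
2 2.211 5.989 36.331
3 1.061 1.380 42.084
4 0.509 0.318 44.845
5 0.245 0.073 46.170
6 0.117 0.017 46.806
7 0.056 0.004 47.112
final: 47.112 0.133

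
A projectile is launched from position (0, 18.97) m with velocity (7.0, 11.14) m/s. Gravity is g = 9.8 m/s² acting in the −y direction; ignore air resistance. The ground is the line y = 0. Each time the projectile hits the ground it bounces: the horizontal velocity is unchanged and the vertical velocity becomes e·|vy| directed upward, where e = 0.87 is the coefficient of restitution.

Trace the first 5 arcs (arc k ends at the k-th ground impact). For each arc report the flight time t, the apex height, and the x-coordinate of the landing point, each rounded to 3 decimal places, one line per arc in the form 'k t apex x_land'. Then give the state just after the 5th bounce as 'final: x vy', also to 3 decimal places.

Arc 1: start y=18.970, vy=11.140 → t=3.409, apex=25.302, x_land=23.864, impact vy=-22.269
  bounce: vy ← 0.87·22.269 = 19.374
Arc 2: start y=0.000, vy=19.374 → t=3.954, apex=19.151, x_land=51.541, impact vy=-19.374
  bounce: vy ← 0.87·19.374 = 16.855
Arc 3: start y=0.000, vy=16.855 → t=3.440, apex=14.495, x_land=75.620, impact vy=-16.855
  bounce: vy ← 0.87·16.855 = 14.664
Arc 4: start y=0.000, vy=14.664 → t=2.993, apex=10.971, x_land=96.569, impact vy=-14.664
  bounce: vy ← 0.87·14.664 = 12.758
Arc 5: start y=0.000, vy=12.758 → t=2.604, apex=8.304, x_land=114.795, impact vy=-12.758
  bounce: vy ← 0.87·12.758 = 11.099

1 3.409 25.302 23.864
2 3.954 19.151 51.541
3 3.440 14.495 75.620
4 2.993 10.971 96.569
5 2.604 8.304 114.795
final: 114.795 11.099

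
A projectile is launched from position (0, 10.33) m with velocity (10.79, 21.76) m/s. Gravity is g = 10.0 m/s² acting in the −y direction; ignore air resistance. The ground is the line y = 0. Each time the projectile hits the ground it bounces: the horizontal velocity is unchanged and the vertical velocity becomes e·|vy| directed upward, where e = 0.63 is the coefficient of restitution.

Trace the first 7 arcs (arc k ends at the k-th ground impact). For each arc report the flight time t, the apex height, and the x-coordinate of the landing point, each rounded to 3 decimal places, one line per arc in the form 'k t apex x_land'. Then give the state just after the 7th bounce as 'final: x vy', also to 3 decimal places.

Arc 1: start y=10.330, vy=21.760 → t=4.784, apex=34.005, x_land=51.618, impact vy=-26.079
  bounce: vy ← 0.63·26.079 = 16.430
Arc 2: start y=0.000, vy=16.430 → t=3.286, apex=13.497, x_land=87.073, impact vy=-16.430
  bounce: vy ← 0.63·16.430 = 10.351
Arc 3: start y=0.000, vy=10.351 → t=2.070, apex=5.357, x_land=109.410, impact vy=-10.351
  bounce: vy ← 0.63·10.351 = 6.521
Arc 4: start y=0.000, vy=6.521 → t=1.304, apex=2.126, x_land=123.482, impact vy=-6.521
  bounce: vy ← 0.63·6.521 = 4.108
Arc 5: start y=0.000, vy=4.108 → t=0.822, apex=0.844, x_land=132.347, impact vy=-4.108
  bounce: vy ← 0.63·4.108 = 2.588
Arc 6: start y=0.000, vy=2.588 → t=0.518, apex=0.335, x_land=137.932, impact vy=-2.588
  bounce: vy ← 0.63·2.588 = 1.631
Arc 7: start y=0.000, vy=1.631 → t=0.326, apex=0.133, x_land=141.451, impact vy=-1.631
  bounce: vy ← 0.63·1.631 = 1.027

1 4.784 34.005 51.618
2 3.286 13.497 87.073
3 2.070 5.357 109.410
4 1.304 2.126 123.482
5 0.822 0.844 132.347
6 0.518 0.335 137.932
7 0.326 0.133 141.451
final: 141.451 1.027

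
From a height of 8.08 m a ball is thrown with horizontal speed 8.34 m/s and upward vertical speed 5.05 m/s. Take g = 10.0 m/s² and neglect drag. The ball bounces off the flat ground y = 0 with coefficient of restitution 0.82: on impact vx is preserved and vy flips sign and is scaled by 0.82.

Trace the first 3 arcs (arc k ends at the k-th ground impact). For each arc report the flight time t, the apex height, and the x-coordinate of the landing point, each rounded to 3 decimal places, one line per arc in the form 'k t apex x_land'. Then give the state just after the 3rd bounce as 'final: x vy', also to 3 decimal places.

Arc 1: start y=8.080, vy=5.050 → t=1.873, apex=9.355, x_land=15.620, impact vy=-13.679
  bounce: vy ← 0.82·13.679 = 11.216
Arc 2: start y=0.000, vy=11.216 → t=2.243, apex=6.290, x_land=34.329, impact vy=-11.216
  bounce: vy ← 0.82·11.216 = 9.197
Arc 3: start y=0.000, vy=9.197 → t=1.839, apex=4.230, x_land=49.670, impact vy=-9.197
  bounce: vy ← 0.82·9.197 = 7.542

1 1.873 9.355 15.620
2 2.243 6.290 34.329
3 1.839 4.230 49.670
final: 49.670 7.542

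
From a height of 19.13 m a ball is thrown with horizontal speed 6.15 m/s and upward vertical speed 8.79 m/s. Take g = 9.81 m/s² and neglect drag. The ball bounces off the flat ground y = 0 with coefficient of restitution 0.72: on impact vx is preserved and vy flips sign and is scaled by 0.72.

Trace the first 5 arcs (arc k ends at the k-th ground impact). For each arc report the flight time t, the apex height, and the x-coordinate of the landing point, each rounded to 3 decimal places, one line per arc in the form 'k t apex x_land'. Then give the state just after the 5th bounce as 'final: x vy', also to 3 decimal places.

Arc 1: start y=19.130, vy=8.790 → t=3.065, apex=23.068, x_land=18.848, impact vy=-21.274
  bounce: vy ← 0.72·21.274 = 15.317
Arc 2: start y=0.000, vy=15.317 → t=3.123, apex=11.958, x_land=38.053, impact vy=-15.317
  bounce: vy ← 0.72·15.317 = 11.029
Arc 3: start y=0.000, vy=11.029 → t=2.248, apex=6.199, x_land=51.881, impact vy=-11.029
  bounce: vy ← 0.72·11.029 = 7.941
Arc 4: start y=0.000, vy=7.941 → t=1.619, apex=3.214, x_land=61.837, impact vy=-7.941
  bounce: vy ← 0.72·7.941 = 5.717
Arc 5: start y=0.000, vy=5.717 → t=1.166, apex=1.666, x_land=69.005, impact vy=-5.717
  bounce: vy ← 0.72·5.717 = 4.116

1 3.065 23.068 18.848
2 3.123 11.958 38.053
3 2.248 6.199 51.881
4 1.619 3.214 61.837
5 1.166 1.666 69.005
final: 69.005 4.116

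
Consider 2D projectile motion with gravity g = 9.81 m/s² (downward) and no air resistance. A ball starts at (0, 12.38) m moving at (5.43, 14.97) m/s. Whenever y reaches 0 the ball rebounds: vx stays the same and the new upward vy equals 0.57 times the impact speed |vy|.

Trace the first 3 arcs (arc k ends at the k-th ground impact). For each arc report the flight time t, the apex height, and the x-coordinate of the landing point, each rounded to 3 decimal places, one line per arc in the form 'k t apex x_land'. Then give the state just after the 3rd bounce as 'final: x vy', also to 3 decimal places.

Arc 1: start y=12.380, vy=14.970 → t=3.729, apex=23.802, x_land=20.248, impact vy=-21.610
  bounce: vy ← 0.57·21.610 = 12.318
Arc 2: start y=0.000, vy=12.318 → t=2.511, apex=7.733, x_land=33.884, impact vy=-12.318
  bounce: vy ← 0.57·12.318 = 7.021
Arc 3: start y=0.000, vy=7.021 → t=1.431, apex=2.513, x_land=41.656, impact vy=-7.021
  bounce: vy ← 0.57·7.021 = 4.002

1 3.729 23.802 20.248
2 2.511 7.733 33.884
3 1.431 2.513 41.656
final: 41.656 4.002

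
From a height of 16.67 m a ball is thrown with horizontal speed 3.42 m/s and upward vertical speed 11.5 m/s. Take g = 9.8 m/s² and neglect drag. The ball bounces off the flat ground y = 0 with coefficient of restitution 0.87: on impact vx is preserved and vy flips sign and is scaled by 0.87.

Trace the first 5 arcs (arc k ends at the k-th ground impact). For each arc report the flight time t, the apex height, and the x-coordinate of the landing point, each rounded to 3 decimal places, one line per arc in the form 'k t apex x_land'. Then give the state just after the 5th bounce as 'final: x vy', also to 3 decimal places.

1 3.360 23.417 11.490
2 3.804 17.725 24.499
3 3.309 13.416 35.817
4 2.879 10.154 45.663
5 2.505 7.686 54.230
final: 54.230 10.678

Arc 1: start y=16.670, vy=11.500 → t=3.360, apex=23.417, x_land=11.490, impact vy=-21.424
  bounce: vy ← 0.87·21.424 = 18.639
Arc 2: start y=0.000, vy=18.639 → t=3.804, apex=17.725, x_land=24.499, impact vy=-18.639
  bounce: vy ← 0.87·18.639 = 16.216
Arc 3: start y=0.000, vy=16.216 → t=3.309, apex=13.416, x_land=35.817, impact vy=-16.216
  bounce: vy ← 0.87·16.216 = 14.108
Arc 4: start y=0.000, vy=14.108 → t=2.879, apex=10.154, x_land=45.663, impact vy=-14.108
  bounce: vy ← 0.87·14.108 = 12.274
Arc 5: start y=0.000, vy=12.274 → t=2.505, apex=7.686, x_land=54.230, impact vy=-12.274
  bounce: vy ← 0.87·12.274 = 10.678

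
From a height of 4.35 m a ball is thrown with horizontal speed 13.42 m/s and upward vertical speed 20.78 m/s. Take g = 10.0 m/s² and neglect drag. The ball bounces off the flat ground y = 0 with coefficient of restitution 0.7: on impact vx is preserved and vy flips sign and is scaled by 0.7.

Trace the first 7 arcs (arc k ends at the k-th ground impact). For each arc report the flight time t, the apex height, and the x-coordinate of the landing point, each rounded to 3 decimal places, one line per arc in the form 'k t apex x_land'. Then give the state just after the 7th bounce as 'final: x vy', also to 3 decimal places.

Arc 1: start y=4.350, vy=20.780 → t=4.356, apex=25.940, x_land=58.454, impact vy=-22.777
  bounce: vy ← 0.7·22.777 = 15.944
Arc 2: start y=0.000, vy=15.944 → t=3.189, apex=12.711, x_land=101.248, impact vy=-15.944
  bounce: vy ← 0.7·15.944 = 11.161
Arc 3: start y=0.000, vy=11.161 → t=2.232, apex=6.228, x_land=131.204, impact vy=-11.161
  bounce: vy ← 0.7·11.161 = 7.813
Arc 4: start y=0.000, vy=7.813 → t=1.563, apex=3.052, x_land=152.173, impact vy=-7.813
  bounce: vy ← 0.7·7.813 = 5.469
Arc 5: start y=0.000, vy=5.469 → t=1.094, apex=1.495, x_land=166.851, impact vy=-5.469
  bounce: vy ← 0.7·5.469 = 3.828
Arc 6: start y=0.000, vy=3.828 → t=0.766, apex=0.733, x_land=177.126, impact vy=-3.828
  bounce: vy ← 0.7·3.828 = 2.680
Arc 7: start y=0.000, vy=2.680 → t=0.536, apex=0.359, x_land=184.319, impact vy=-2.680
  bounce: vy ← 0.7·2.680 = 1.876

1 4.356 25.940 58.454
2 3.189 12.711 101.248
3 2.232 6.228 131.204
4 1.563 3.052 152.173
5 1.094 1.495 166.851
6 0.766 0.733 177.126
7 0.536 0.359 184.319
final: 184.319 1.876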